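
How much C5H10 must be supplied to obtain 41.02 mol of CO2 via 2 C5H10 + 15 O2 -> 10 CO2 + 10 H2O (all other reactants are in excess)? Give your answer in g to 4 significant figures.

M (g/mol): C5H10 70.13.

575.3 g

n(CO2) = 41.02 mol
n(C5H10) = (2/10) × 41.02 = 8.204 mol
mass = 8.204 × 70.13 = 575.3 g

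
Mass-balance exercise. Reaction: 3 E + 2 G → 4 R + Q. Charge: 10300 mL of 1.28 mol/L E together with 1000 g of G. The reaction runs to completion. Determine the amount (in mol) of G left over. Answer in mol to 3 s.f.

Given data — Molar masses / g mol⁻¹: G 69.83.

n(E) = 1.28 × 10300/1000 = 13.18 mol
n(G) = 1000 / 69.83 = 14.32 mol
n/ν for E = 13.18/3 = 4.393
n/ν for G = 14.32/2 = 7.160
Smallest n/ν is E → limiting reagent.
G consumed = (2/3) × 13.18 = 8.787 mol
G remaining = 14.32 − 8.787 = 5.533 mol

5.53 mol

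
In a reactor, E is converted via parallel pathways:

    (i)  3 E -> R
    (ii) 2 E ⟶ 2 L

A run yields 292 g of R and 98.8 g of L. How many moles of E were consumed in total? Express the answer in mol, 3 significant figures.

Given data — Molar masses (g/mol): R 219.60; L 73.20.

n(R) = 292 / 219.60 = 1.330 mol
n(L) = 98.8 / 73.20 = 1.350 mol
n(E) via (i) = (3/1)×1.330 = 3.990 mol
n(E) via (ii) = (2/2)×1.350 = 1.350 mol
total n(E) = 3.990 + 1.350 = 5.340 mol

5.34 mol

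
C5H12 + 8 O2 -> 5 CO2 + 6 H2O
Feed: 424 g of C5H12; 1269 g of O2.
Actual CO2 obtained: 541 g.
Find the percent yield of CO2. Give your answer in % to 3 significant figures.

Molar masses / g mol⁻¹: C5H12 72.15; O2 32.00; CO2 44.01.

n(C5H12) = 424.0 / 72.15 = 5.877 mol
n(O2) = 1269 / 32.00 = 39.66 mol
n/ν for C5H12 = 5.877/1 = 5.877
n/ν for O2 = 39.66/8 = 4.958
Smallest n/ν is O2 → limiting reagent.
theoretical n(CO2) = (5/8) × 39.66 = 24.79 mol → 1091 g
% yield = 541 / 1091 × 100 = 49.59 %

49.6 %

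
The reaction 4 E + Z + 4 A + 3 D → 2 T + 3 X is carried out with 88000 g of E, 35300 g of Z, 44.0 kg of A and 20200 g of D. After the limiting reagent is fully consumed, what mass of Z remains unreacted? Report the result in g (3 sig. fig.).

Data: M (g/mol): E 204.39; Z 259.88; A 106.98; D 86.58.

n(E) = 88000 / 204.39 = 430.5 mol
n(Z) = 35300 / 259.88 = 135.8 mol
n(A) = 44.00×1000 / 106.98 = 411.3 mol
n(D) = 20200 / 86.58 = 233.3 mol
n/ν → E: 107.6, Z: 135.8, A: 102.8, D: 77.77; D is limiting.
Z consumed = (1/3) × 233.3 = 77.77 mol
Z remaining = 135.8 − 77.77 = 58.03 mol
mass = 58.03 × 259.88 = 15080 g

15100 g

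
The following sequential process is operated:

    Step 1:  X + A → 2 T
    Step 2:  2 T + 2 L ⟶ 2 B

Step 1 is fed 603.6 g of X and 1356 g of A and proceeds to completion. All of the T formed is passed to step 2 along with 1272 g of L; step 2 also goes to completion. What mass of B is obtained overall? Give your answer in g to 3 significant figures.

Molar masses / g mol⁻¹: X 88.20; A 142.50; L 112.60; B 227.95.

2580 g

Step 1:
n(X) = 603.6 / 88.20 = 6.844 mol
n(A) = 1356 / 142.50 = 9.516 mol
n/ν for X = 6.844/1 = 6.844
n/ν for A = 9.516/1 = 9.516
Smallest n/ν is X → limiting reagent.
n(T) produced = (2/1) × 6.844 = 13.69 mol
Step 2:
n(T) available = 13.69 mol
n(L) = 1272 / 112.60 = 11.30 mol
n/ν for T = 13.69/2 = 6.845
n/ν for L = 11.30/2 = 5.650
Smallest n/ν is L → limiting reagent.
n(B) = (2/2) × 11.30 = 11.30 mol
mass = 11.30 × 227.95 = 2576 g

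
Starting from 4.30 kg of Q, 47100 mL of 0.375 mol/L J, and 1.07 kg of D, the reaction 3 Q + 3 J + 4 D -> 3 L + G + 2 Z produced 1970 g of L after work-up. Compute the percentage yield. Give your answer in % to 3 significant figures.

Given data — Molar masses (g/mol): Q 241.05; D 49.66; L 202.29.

60.3 %

n(Q) = 4.300×1000 / 241.05 = 17.84 mol
n(J) = 0.375 × 47100/1000 = 17.66 mol
n(D) = 1.070×1000 / 49.66 = 21.55 mol
n/ν for Q = 17.84/3 = 5.947
n/ν for J = 17.66/3 = 5.887
n/ν for D = 21.55/4 = 5.388
Smallest n/ν is D → limiting reagent.
theoretical n(L) = (3/4) × 21.55 = 16.16 mol → 3269 g
% yield = 1970 / 3269 × 100 = 60.26 %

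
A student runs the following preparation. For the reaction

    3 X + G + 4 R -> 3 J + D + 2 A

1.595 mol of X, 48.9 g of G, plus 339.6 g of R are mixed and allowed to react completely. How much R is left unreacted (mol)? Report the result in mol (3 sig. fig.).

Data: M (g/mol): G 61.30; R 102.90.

1.17 mol

n(X) = 1.595 mol
n(G) = 48.90 / 61.30 = 0.7977 mol
n(R) = 339.6 / 102.90 = 3.300 mol
n/ν → X: 0.5317, G: 0.7977, R: 0.8250; X is limiting.
R consumed = (4/3) × 1.595 = 2.127 mol
R remaining = 3.300 − 2.127 = 1.173 mol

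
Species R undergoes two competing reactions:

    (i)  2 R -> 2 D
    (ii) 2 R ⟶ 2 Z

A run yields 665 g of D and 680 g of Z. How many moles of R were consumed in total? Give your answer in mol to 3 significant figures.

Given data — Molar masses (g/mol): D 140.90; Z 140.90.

9.55 mol

n(D) = 665 / 140.90 = 4.720 mol
n(Z) = 680 / 140.90 = 4.826 mol
n(R) via (i) = (2/2)×4.720 = 4.720 mol
n(R) via (ii) = (2/2)×4.826 = 4.826 mol
total n(R) = 4.720 + 4.826 = 9.546 mol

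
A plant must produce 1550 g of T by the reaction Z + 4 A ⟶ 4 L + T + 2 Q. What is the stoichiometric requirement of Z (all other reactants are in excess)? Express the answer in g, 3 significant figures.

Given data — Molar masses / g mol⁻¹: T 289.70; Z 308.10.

n(T) = 1550 / 289.70 = 5.350 mol
n(Z) = (1/1) × 5.350 = 5.350 mol
mass = 5.350 × 308.10 = 1648 g

1650 g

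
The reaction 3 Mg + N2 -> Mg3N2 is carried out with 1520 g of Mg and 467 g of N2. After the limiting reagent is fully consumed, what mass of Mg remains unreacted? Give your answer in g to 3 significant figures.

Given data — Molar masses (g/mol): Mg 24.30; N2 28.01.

n(Mg) = 1520 / 24.30 = 62.55 mol
n(N2) = 467.0 / 28.01 = 16.67 mol
n/ν for Mg = 62.55/3 = 20.85
n/ν for N2 = 16.67/1 = 16.67
Smallest n/ν is N2 → limiting reagent.
Mg consumed = (3/1) × 16.67 = 50.01 mol
Mg remaining = 62.55 − 50.01 = 12.54 mol
mass = 12.54 × 24.30 = 304.7 g

305 g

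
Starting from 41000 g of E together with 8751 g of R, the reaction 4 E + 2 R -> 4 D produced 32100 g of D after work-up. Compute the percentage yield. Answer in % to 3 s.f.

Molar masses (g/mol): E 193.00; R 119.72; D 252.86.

n(E) = 41000 / 193.00 = 212.4 mol
n(R) = 8751 / 119.72 = 73.10 mol
n/ν for E = 212.4/4 = 53.10
n/ν for R = 73.10/2 = 36.55
Smallest n/ν is R → limiting reagent.
theoretical n(D) = (4/2) × 73.10 = 146.2 mol → 36970 g
% yield = 32100 / 36970 × 100 = 86.83 %

86.8 %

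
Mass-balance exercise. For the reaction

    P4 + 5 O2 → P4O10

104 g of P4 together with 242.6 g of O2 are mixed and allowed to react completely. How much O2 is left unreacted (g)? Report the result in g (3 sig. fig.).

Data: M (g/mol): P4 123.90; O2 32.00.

n(P4) = 104.0 / 123.90 = 0.8394 mol
n(O2) = 242.6 / 32.00 = 7.581 mol
n/ν for P4 = 0.8394/1 = 0.8394
n/ν for O2 = 7.581/5 = 1.516
Smallest n/ν is P4 → limiting reagent.
O2 consumed = (5/1) × 0.8394 = 4.197 mol
O2 remaining = 7.581 − 4.197 = 3.384 mol
mass = 3.384 × 32.00 = 108.3 g

108 g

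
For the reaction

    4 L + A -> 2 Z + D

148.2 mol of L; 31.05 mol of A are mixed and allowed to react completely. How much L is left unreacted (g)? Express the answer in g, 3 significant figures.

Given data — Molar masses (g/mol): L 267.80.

n(L) = 148.2 mol
n(A) = 31.05 mol
n/ν for L = 148.2/4 = 37.05
n/ν for A = 31.05/1 = 31.05
Smallest n/ν is A → limiting reagent.
L consumed = (4/1) × 31.05 = 124.2 mol
L remaining = 148.2 − 124.2 = 24.00 mol
mass = 24.00 × 267.80 = 6427 g

6430 g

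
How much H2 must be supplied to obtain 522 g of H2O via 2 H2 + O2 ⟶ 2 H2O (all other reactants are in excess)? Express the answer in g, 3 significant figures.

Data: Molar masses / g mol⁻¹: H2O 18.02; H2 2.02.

58.5 g

n(H2O) = 522 / 18.02 = 28.97 mol
n(H2) = (2/2) × 28.97 = 28.97 mol
mass = 28.97 × 2.02 = 58.52 g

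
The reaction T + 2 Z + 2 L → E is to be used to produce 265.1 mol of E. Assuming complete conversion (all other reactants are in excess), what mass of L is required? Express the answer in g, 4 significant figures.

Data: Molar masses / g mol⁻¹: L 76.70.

n(E) = 265.1 mol
n(L) = (2/1) × 265.1 = 530.2 mol
mass = 530.2 × 76.70 = 40670 g

40670 g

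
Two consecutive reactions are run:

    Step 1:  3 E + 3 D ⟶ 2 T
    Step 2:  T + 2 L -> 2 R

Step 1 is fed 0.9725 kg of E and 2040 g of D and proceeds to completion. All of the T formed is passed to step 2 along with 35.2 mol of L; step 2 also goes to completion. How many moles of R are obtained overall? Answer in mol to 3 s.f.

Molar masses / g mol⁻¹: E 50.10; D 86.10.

Step 1:
n(E) = 0.9725×1000 / 50.10 = 19.41 mol
n(D) = 2040 / 86.10 = 23.69 mol
n/ν for E = 19.41/3 = 6.470
n/ν for D = 23.69/3 = 7.897
Smallest n/ν is E → limiting reagent.
n(T) produced = (2/3) × 19.41 = 12.94 mol
Step 2:
n(T) available = 12.94 mol
n(L) = 35.20 mol
n/ν for T = 12.94/1 = 12.94
n/ν for L = 35.20/2 = 17.60
Smallest n/ν is T → limiting reagent.
n(R) = (2/1) × 12.94 = 25.88 mol

25.9 mol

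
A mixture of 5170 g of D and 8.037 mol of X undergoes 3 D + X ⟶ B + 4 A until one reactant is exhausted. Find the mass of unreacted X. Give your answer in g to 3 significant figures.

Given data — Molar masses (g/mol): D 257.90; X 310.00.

n(D) = 5170 / 257.90 = 20.05 mol
n(X) = 8.037 mol
n/ν → D: 6.683, X: 8.037; D is limiting.
X consumed = (1/3) × 20.05 = 6.683 mol
X remaining = 8.037 − 6.683 = 1.354 mol
mass = 1.354 × 310.00 = 419.7 g

420 g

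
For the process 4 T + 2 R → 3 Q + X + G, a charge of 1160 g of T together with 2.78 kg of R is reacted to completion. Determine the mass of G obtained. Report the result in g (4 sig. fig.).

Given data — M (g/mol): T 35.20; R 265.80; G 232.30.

n(T) = 1160 / 35.20 = 32.95 mol
n(R) = 2.780×1000 / 265.80 = 10.46 mol
n/ν for T = 32.95/4 = 8.238
n/ν for R = 10.46/2 = 5.230
Smallest n/ν is R → limiting reagent.
n(G) = (1/2) × 10.46 = 5.230 mol
mass = 5.230 × 232.30 = 1215 g

1215 g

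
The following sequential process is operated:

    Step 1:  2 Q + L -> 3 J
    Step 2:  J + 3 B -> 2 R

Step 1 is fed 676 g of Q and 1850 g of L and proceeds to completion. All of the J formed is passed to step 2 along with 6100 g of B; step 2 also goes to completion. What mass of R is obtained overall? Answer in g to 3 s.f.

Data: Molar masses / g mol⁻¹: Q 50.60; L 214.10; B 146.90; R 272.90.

7550 g

Step 1:
n(Q) = 676.0 / 50.60 = 13.36 mol
n(L) = 1850 / 214.10 = 8.641 mol
n/ν for Q = 13.36/2 = 6.680
n/ν for L = 8.641/1 = 8.641
Smallest n/ν is Q → limiting reagent.
n(J) produced = (3/2) × 13.36 = 20.04 mol
Step 2:
n(J) available = 20.04 mol
n(B) = 6100 / 146.90 = 41.52 mol
n/ν for J = 20.04/1 = 20.04
n/ν for B = 41.52/3 = 13.84
Smallest n/ν is B → limiting reagent.
n(R) = (2/3) × 41.52 = 27.68 mol
mass = 27.68 × 272.90 = 7554 g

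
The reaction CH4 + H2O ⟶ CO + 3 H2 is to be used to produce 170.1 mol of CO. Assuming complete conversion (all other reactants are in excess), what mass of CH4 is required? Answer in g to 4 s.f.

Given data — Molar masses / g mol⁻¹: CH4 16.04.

n(CO) = 170.1 mol
n(CH4) = (1/1) × 170.1 = 170.1 mol
mass = 170.1 × 16.04 = 2728 g

2728 g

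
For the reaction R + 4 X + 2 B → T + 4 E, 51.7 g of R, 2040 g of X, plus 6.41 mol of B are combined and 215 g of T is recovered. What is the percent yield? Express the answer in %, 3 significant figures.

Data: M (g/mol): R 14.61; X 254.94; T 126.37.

n(R) = 51.70 / 14.61 = 3.539 mol
n(X) = 2040 / 254.94 = 8.002 mol
n(B) = 6.410 mol
n/ν for R = 3.539/1 = 3.539
n/ν for X = 8.002/4 = 2.001
n/ν for B = 6.410/2 = 3.205
Smallest n/ν is X → limiting reagent.
theoretical n(T) = (1/4) × 8.002 = 2.001 mol → 252.9 g
% yield = 215 / 252.9 × 100 = 85.01 %

85.0 %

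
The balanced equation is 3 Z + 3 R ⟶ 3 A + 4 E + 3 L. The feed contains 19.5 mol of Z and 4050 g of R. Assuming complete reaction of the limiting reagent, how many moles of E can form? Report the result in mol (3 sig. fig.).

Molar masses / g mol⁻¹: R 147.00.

n(Z) = 19.50 mol
n(R) = 4050 / 147.00 = 27.55 mol
n/ν for Z = 19.50/3 = 6.500
n/ν for R = 27.55/3 = 9.183
Smallest n/ν is Z → limiting reagent.
n(E) = (4/3) × 19.50 = 26.00 mol

26.0 mol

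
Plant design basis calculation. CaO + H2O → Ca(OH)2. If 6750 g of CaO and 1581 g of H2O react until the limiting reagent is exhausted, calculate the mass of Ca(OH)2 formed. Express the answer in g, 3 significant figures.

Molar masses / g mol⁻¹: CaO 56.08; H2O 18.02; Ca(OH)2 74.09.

6500 g

n(CaO) = 6750 / 56.08 = 120.4 mol
n(H2O) = 1581 / 18.02 = 87.74 mol
n/ν for CaO = 120.4/1 = 120.4
n/ν for H2O = 87.74/1 = 87.74
Smallest n/ν is H2O → limiting reagent.
n(Ca(OH)2) = (1/1) × 87.74 = 87.74 mol
mass = 87.74 × 74.09 = 6501 g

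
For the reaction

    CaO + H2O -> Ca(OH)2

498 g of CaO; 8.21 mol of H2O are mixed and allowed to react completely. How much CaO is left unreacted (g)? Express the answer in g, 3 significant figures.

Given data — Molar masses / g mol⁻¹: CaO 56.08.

n(CaO) = 498.0 / 56.08 = 8.880 mol
n(H2O) = 8.210 mol
n/ν for CaO = 8.880/1 = 8.880
n/ν for H2O = 8.210/1 = 8.210
Smallest n/ν is H2O → limiting reagent.
CaO consumed = (1/1) × 8.210 = 8.210 mol
CaO remaining = 8.880 − 8.210 = 0.6700 mol
mass = 0.6700 × 56.08 = 37.57 g

37.6 g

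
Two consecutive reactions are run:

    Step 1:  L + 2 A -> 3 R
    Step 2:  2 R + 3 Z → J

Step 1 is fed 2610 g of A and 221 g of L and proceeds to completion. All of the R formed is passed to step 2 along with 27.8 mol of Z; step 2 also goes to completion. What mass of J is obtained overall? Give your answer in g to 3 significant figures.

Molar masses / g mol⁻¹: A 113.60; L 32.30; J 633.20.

5870 g

Step 1:
n(A) = 2610 / 113.60 = 22.98 mol
n(L) = 221.0 / 32.30 = 6.842 mol
n/ν → A: 11.49, L: 6.842; L is limiting.
n(R) produced = (3/1) × 6.842 = 20.53 mol
Step 2:
n(R) available = 20.53 mol
n(Z) = 27.80 mol
n/ν → R: 10.27, Z: 9.267; Z is limiting.
n(J) = (1/3) × 27.80 = 9.267 mol
mass = 9.267 × 633.20 = 5868 g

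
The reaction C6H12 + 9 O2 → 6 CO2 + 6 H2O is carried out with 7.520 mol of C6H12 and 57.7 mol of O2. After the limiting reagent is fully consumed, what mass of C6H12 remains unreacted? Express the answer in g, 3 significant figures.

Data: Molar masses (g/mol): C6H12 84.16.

93.3 g

n(C6H12) = 7.520 mol
n(O2) = 57.70 mol
n/ν → C6H12: 7.520, O2: 6.411; O2 is limiting.
C6H12 consumed = (1/9) × 57.70 = 6.411 mol
C6H12 remaining = 7.520 − 6.411 = 1.109 mol
mass = 1.109 × 84.16 = 93.33 g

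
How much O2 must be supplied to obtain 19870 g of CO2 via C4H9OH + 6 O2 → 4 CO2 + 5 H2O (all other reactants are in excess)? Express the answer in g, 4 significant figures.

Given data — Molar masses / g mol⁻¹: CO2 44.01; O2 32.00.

21670 g

n(CO2) = 19870 / 44.01 = 451.5 mol
n(O2) = (6/4) × 451.5 = 677.3 mol
mass = 677.3 × 32.00 = 21670 g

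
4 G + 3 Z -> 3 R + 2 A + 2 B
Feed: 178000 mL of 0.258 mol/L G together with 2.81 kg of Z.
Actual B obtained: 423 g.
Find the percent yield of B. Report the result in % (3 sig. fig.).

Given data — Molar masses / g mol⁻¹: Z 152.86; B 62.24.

55.5 %

n(G) = 0.258 × 178000/1000 = 45.92 mol
n(Z) = 2.810×1000 / 152.86 = 18.38 mol
n/ν for G = 45.92/4 = 11.48
n/ν for Z = 18.38/3 = 6.127
Smallest n/ν is Z → limiting reagent.
theoretical n(B) = (2/3) × 18.38 = 12.25 mol → 762.4 g
% yield = 423 / 762.4 × 100 = 55.48 %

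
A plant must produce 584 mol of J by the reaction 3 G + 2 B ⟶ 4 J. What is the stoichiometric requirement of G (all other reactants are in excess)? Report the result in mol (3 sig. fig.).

n(J) = 584.0 mol
n(G) = (3/4) × 584.0 = 438.0 mol

438 mol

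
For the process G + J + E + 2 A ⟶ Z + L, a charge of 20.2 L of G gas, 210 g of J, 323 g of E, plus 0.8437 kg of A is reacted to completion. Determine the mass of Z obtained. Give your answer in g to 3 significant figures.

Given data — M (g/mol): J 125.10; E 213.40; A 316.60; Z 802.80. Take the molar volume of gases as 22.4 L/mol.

724 g

n(G) = 20.20 / 22.4 = 0.9018 mol
n(J) = 210.0 / 125.10 = 1.679 mol
n(E) = 323.0 / 213.40 = 1.514 mol
n(A) = 0.8437×1000 / 316.60 = 2.665 mol
n/ν → G: 0.9018, J: 1.679, E: 1.514, A: 1.333; G is limiting.
n(Z) = (1/1) × 0.9018 = 0.9018 mol
mass = 0.9018 × 802.80 = 724.0 g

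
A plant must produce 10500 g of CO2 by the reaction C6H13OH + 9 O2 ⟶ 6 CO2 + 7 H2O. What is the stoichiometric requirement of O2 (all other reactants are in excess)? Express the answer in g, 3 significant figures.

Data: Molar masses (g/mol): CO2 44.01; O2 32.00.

n(CO2) = 10500 / 44.01 = 238.6 mol
n(O2) = (9/6) × 238.6 = 357.9 mol
mass = 357.9 × 32.00 = 11450 g

11500 g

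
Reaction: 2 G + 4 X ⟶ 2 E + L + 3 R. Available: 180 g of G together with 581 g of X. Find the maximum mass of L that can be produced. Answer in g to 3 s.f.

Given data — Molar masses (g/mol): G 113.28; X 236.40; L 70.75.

43.5 g

n(G) = 180.0 / 113.28 = 1.589 mol
n(X) = 581.0 / 236.40 = 2.458 mol
n/ν → G: 0.7945, X: 0.6145; X is limiting.
n(L) = (1/4) × 2.458 = 0.6145 mol
mass = 0.6145 × 70.75 = 43.48 g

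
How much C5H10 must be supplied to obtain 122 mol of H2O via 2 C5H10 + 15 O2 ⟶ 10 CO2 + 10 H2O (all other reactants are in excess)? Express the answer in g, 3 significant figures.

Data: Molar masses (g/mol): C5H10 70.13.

n(H2O) = 122.0 mol
n(C5H10) = (2/10) × 122.0 = 24.40 mol
mass = 24.40 × 70.13 = 1711 g

1710 g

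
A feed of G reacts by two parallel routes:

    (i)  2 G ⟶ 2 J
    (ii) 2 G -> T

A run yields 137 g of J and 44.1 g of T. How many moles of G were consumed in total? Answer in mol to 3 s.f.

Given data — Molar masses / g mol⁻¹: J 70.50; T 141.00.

n(J) = 137 / 70.50 = 1.943 mol
n(T) = 44.1 / 141.00 = 0.3128 mol
n(G) via (i) = (2/2)×1.943 = 1.943 mol
n(G) via (ii) = (2/1)×0.3128 = 0.6256 mol
total n(G) = 1.943 + 0.6256 = 2.569 mol

2.57 mol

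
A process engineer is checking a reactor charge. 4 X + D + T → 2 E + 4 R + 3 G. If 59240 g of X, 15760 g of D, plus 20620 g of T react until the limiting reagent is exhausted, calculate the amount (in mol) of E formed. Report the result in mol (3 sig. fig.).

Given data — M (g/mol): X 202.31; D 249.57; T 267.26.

n(X) = 59240 / 202.31 = 292.8 mol
n(D) = 15760 / 249.57 = 63.15 mol
n(T) = 20620 / 267.26 = 77.15 mol
n/ν → X: 73.20, D: 63.15, T: 77.15; D is limiting.
n(E) = (2/1) × 63.15 = 126.3 mol

126 mol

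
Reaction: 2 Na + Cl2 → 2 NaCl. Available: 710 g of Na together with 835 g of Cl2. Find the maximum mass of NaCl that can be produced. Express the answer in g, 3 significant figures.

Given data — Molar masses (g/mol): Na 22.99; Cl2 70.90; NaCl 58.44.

1380 g

n(Na) = 710.0 / 22.99 = 30.88 mol
n(Cl2) = 835.0 / 70.90 = 11.78 mol
n/ν for Na = 30.88/2 = 15.44
n/ν for Cl2 = 11.78/1 = 11.78
Smallest n/ν is Cl2 → limiting reagent.
n(NaCl) = (2/1) × 11.78 = 23.56 mol
mass = 23.56 × 58.44 = 1377 g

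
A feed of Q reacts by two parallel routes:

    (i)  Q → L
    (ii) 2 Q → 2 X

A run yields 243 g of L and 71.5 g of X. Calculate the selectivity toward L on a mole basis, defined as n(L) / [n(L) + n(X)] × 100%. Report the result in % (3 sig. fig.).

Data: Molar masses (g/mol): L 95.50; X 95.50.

n(L) = 243 / 95.50 = 2.545 mol
n(X) = 71.5 / 95.50 = 0.7487 mol
selectivity = 2.545/(2.545+0.7487) × 100 = 77.27 %

77.3 %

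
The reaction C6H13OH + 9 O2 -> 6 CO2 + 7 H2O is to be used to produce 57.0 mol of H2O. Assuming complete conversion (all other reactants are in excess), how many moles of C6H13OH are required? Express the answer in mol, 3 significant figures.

8.14 mol

n(H2O) = 57.00 mol
n(C6H13OH) = (1/7) × 57.00 = 8.143 mol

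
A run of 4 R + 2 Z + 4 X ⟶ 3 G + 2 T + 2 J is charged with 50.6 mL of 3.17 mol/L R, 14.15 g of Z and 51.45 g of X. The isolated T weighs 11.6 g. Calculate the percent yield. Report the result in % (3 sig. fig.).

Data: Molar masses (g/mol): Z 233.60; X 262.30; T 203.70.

n(R) = 3.17 × 50.60/1000 = 0.1604 mol
n(Z) = 14.15 / 233.60 = 0.06057 mol
n(X) = 51.45 / 262.30 = 0.1961 mol
n/ν for R = 0.1604/4 = 0.04010
n/ν for Z = 0.06057/2 = 0.03029
n/ν for X = 0.1961/4 = 0.04903
Smallest n/ν is Z → limiting reagent.
theoretical n(T) = (2/2) × 0.06057 = 0.06057 mol → 12.34 g
% yield = 11.6 / 12.34 × 100 = 94.00 %

94.0 %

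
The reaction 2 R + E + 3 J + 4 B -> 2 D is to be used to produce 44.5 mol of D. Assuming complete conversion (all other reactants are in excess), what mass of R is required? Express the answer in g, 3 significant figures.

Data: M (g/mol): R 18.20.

n(D) = 44.50 mol
n(R) = (2/2) × 44.50 = 44.50 mol
mass = 44.50 × 18.20 = 809.9 g

810 g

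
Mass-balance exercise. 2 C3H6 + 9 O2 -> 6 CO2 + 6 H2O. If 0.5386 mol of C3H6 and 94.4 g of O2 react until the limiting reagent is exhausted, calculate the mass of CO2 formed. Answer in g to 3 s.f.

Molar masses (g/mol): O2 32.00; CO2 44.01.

n(C3H6) = 0.5386 mol
n(O2) = 94.40 / 32.00 = 2.950 mol
n/ν → C3H6: 0.2693, O2: 0.3278; C3H6 is limiting.
n(CO2) = (6/2) × 0.5386 = 1.616 mol
mass = 1.616 × 44.01 = 71.12 g

71.1 g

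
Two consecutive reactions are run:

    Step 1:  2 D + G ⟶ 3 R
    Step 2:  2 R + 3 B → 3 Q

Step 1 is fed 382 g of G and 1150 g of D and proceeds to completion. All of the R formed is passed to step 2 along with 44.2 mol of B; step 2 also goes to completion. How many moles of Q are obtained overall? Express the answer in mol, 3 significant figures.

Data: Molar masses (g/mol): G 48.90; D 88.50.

Step 1:
n(G) = 382.0 / 48.90 = 7.812 mol
n(D) = 1150 / 88.50 = 12.99 mol
n/ν for G = 7.812/1 = 7.812
n/ν for D = 12.99/2 = 6.495
Smallest n/ν is D → limiting reagent.
n(R) produced = (3/2) × 12.99 = 19.49 mol
Step 2:
n(R) available = 19.49 mol
n(B) = 44.20 mol
n/ν for R = 19.49/2 = 9.745
n/ν for B = 44.20/3 = 14.73
Smallest n/ν is R → limiting reagent.
n(Q) = (3/2) × 19.49 = 29.24 mol

29.2 mol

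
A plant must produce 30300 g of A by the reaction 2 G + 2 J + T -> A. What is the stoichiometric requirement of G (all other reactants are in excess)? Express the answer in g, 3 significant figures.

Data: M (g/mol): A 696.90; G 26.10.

2270 g

n(A) = 30300 / 696.90 = 43.48 mol
n(G) = (2/1) × 43.48 = 86.96 mol
mass = 86.96 × 26.10 = 2270 g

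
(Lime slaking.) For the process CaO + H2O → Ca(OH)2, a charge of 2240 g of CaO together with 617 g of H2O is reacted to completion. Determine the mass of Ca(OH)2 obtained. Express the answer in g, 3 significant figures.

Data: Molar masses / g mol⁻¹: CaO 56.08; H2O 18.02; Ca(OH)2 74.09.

n(CaO) = 2240 / 56.08 = 39.94 mol
n(H2O) = 617.0 / 18.02 = 34.24 mol
n/ν for CaO = 39.94/1 = 39.94
n/ν for H2O = 34.24/1 = 34.24
Smallest n/ν is H2O → limiting reagent.
n(Ca(OH)2) = (1/1) × 34.24 = 34.24 mol
mass = 34.24 × 74.09 = 2537 g

2540 g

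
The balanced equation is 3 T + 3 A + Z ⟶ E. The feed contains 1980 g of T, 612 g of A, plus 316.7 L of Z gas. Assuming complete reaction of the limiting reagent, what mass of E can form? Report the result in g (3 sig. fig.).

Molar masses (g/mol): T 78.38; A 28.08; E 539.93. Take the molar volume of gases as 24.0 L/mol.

n(T) = 1980 / 78.38 = 25.26 mol
n(A) = 612.0 / 28.08 = 21.79 mol
n(Z) = 316.7 / 24.0 = 13.20 mol
n/ν for T = 25.26/3 = 8.420
n/ν for A = 21.79/3 = 7.263
n/ν for Z = 13.20/1 = 13.20
Smallest n/ν is A → limiting reagent.
n(E) = (1/3) × 21.79 = 7.263 mol
mass = 7.263 × 539.93 = 3922 g

3920 g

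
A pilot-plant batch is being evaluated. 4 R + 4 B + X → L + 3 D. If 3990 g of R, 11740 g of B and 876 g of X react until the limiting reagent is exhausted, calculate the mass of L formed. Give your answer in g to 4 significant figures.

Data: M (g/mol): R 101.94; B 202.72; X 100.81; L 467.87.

4066 g

n(R) = 3990 / 101.94 = 39.14 mol
n(B) = 11740 / 202.72 = 57.91 mol
n(X) = 876.0 / 100.81 = 8.690 mol
n/ν for R = 39.14/4 = 9.785
n/ν for B = 57.91/4 = 14.48
n/ν for X = 8.690/1 = 8.690
Smallest n/ν is X → limiting reagent.
n(L) = (1/1) × 8.690 = 8.690 mol
mass = 8.690 × 467.87 = 4066 g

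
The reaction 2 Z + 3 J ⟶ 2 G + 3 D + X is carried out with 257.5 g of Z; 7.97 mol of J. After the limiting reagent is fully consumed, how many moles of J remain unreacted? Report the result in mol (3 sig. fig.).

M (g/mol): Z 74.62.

2.79 mol

n(Z) = 257.5 / 74.62 = 3.451 mol
n(J) = 7.970 mol
n/ν → Z: 1.726, J: 2.657; Z is limiting.
J consumed = (3/2) × 3.451 = 5.177 mol
J remaining = 7.970 − 5.177 = 2.793 mol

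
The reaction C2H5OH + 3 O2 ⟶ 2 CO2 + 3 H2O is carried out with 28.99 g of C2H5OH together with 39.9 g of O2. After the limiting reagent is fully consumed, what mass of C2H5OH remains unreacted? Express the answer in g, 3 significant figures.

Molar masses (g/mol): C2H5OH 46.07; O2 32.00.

n(C2H5OH) = 28.99 / 46.07 = 0.6293 mol
n(O2) = 39.90 / 32.00 = 1.247 mol
n/ν for C2H5OH = 0.6293/1 = 0.6293
n/ν for O2 = 1.247/3 = 0.4157
Smallest n/ν is O2 → limiting reagent.
C2H5OH consumed = (1/3) × 1.247 = 0.4157 mol
C2H5OH remaining = 0.6293 − 0.4157 = 0.2136 mol
mass = 0.2136 × 46.07 = 9.841 g

9.84 g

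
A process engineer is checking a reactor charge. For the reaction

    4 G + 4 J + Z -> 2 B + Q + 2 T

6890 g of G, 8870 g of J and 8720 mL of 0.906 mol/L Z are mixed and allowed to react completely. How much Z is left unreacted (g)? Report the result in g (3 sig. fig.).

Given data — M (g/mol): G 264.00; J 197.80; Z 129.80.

n(G) = 6890 / 264.00 = 26.10 mol
n(J) = 8870 / 197.80 = 44.84 mol
n(Z) = 0.906 × 8720/1000 = 7.900 mol
n/ν for G = 26.10/4 = 6.525
n/ν for J = 44.84/4 = 11.21
n/ν for Z = 7.900/1 = 7.900
Smallest n/ν is G → limiting reagent.
Z consumed = (1/4) × 26.10 = 6.525 mol
Z remaining = 7.900 − 6.525 = 1.375 mol
mass = 1.375 × 129.80 = 178.5 g

179 g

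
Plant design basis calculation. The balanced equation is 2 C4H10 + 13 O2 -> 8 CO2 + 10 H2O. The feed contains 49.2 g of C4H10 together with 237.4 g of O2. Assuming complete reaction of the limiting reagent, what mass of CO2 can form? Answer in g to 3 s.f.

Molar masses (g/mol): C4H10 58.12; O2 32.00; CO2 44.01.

149 g

n(C4H10) = 49.20 / 58.12 = 0.8465 mol
n(O2) = 237.4 / 32.00 = 7.419 mol
n/ν for C4H10 = 0.8465/2 = 0.4233
n/ν for O2 = 7.419/13 = 0.5707
Smallest n/ν is C4H10 → limiting reagent.
n(CO2) = (8/2) × 0.8465 = 3.386 mol
mass = 3.386 × 44.01 = 149.0 g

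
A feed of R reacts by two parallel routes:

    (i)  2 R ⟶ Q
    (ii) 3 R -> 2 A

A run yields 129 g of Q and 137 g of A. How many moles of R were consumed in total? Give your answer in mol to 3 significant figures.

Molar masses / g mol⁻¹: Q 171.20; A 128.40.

n(Q) = 129 / 171.20 = 0.7535 mol
n(A) = 137 / 128.40 = 1.067 mol
n(R) via (i) = (2/1)×0.7535 = 1.507 mol
n(R) via (ii) = (3/2)×1.067 = 1.601 mol
total n(R) = 1.507 + 1.601 = 3.108 mol

3.11 mol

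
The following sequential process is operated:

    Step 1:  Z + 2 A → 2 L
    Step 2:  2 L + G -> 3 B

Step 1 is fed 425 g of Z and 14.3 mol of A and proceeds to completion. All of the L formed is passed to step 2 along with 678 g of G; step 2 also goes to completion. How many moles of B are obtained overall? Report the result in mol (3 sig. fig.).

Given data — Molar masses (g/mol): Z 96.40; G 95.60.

Step 1:
n(Z) = 425.0 / 96.40 = 4.409 mol
n(A) = 14.30 mol
n/ν for Z = 4.409/1 = 4.409
n/ν for A = 14.30/2 = 7.150
Smallest n/ν is Z → limiting reagent.
n(L) produced = (2/1) × 4.409 = 8.818 mol
Step 2:
n(L) available = 8.818 mol
n(G) = 678.0 / 95.60 = 7.092 mol
n/ν for L = 8.818/2 = 4.409
n/ν for G = 7.092/1 = 7.092
Smallest n/ν is L → limiting reagent.
n(B) = (3/2) × 8.818 = 13.23 mol

13.2 mol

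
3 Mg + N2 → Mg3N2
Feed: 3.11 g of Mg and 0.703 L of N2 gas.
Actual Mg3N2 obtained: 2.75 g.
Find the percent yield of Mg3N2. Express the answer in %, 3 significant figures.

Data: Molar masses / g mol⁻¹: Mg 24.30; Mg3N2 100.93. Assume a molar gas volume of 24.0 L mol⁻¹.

n(Mg) = 3.110 / 24.30 = 0.1280 mol
n(N2) = 0.7030 / 24.0 = 0.02929 mol
n/ν for Mg = 0.1280/3 = 0.04267
n/ν for N2 = 0.02929/1 = 0.02929
Smallest n/ν is N2 → limiting reagent.
theoretical n(Mg3N2) = (1/1) × 0.02929 = 0.02929 mol → 2.956 g
% yield = 2.75 / 2.956 × 100 = 93.03 %

93.0 %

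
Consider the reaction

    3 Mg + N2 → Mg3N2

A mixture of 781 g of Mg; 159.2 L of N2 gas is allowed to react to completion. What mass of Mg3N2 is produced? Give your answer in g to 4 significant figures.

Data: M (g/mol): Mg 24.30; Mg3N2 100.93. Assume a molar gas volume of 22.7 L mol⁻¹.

707.8 g

n(Mg) = 781.0 / 24.30 = 32.14 mol
n(N2) = 159.2 / 22.7 = 7.013 mol
n/ν for Mg = 32.14/3 = 10.71
n/ν for N2 = 7.013/1 = 7.013
Smallest n/ν is N2 → limiting reagent.
n(Mg3N2) = (1/1) × 7.013 = 7.013 mol
mass = 7.013 × 100.93 = 707.8 g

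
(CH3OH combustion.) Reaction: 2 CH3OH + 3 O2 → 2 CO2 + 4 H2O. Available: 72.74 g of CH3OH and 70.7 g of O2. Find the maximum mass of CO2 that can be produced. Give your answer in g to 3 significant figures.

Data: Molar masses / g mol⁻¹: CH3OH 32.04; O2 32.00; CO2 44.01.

n(CH3OH) = 72.74 / 32.04 = 2.270 mol
n(O2) = 70.70 / 32.00 = 2.209 mol
n/ν for CH3OH = 2.270/2 = 1.135
n/ν for O2 = 2.209/3 = 0.7363
Smallest n/ν is O2 → limiting reagent.
n(CO2) = (2/3) × 2.209 = 1.473 mol
mass = 1.473 × 44.01 = 64.83 g

64.8 g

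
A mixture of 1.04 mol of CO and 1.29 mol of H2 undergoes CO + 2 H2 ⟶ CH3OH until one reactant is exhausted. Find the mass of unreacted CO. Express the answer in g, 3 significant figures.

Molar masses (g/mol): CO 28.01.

n(CO) = 1.040 mol
n(H2) = 1.290 mol
n/ν → CO: 1.040, H2: 0.6450; H2 is limiting.
CO consumed = (1/2) × 1.290 = 0.6450 mol
CO remaining = 1.040 − 0.6450 = 0.3950 mol
mass = 0.3950 × 28.01 = 11.06 g

11.1 g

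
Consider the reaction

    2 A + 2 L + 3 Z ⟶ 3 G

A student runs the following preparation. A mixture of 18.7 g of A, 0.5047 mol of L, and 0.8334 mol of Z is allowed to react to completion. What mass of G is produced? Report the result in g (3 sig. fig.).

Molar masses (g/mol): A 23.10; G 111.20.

84.2 g

n(A) = 18.70 / 23.10 = 0.8095 mol
n(L) = 0.5047 mol
n(Z) = 0.8334 mol
n/ν → A: 0.4048, L: 0.2524, Z: 0.2778; L is limiting.
n(G) = (3/2) × 0.5047 = 0.7571 mol
mass = 0.7571 × 111.20 = 84.19 g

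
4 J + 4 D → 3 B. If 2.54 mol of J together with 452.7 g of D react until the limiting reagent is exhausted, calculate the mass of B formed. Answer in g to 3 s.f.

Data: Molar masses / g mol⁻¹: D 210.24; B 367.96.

594 g

n(J) = 2.540 mol
n(D) = 452.7 / 210.24 = 2.153 mol
n/ν for J = 2.540/4 = 0.6350
n/ν for D = 2.153/4 = 0.5383
Smallest n/ν is D → limiting reagent.
n(B) = (3/4) × 2.153 = 1.615 mol
mass = 1.615 × 367.96 = 594.3 g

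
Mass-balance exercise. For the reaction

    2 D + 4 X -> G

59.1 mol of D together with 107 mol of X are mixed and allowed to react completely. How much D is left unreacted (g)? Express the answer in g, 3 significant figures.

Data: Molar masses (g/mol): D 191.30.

1070 g

n(D) = 59.10 mol
n(X) = 107.0 mol
n/ν for D = 59.10/2 = 29.55
n/ν for X = 107.0/4 = 26.75
Smallest n/ν is X → limiting reagent.
D consumed = (2/4) × 107.0 = 53.50 mol
D remaining = 59.10 − 53.50 = 5.600 mol
mass = 5.600 × 191.30 = 1071 g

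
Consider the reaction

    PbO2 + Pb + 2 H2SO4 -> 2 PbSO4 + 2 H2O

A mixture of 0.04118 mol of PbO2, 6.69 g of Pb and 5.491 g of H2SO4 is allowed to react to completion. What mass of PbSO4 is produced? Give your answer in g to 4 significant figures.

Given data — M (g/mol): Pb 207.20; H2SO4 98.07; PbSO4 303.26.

16.98 g

n(PbO2) = 0.04118 mol
n(Pb) = 6.690 / 207.20 = 0.03229 mol
n(H2SO4) = 5.491 / 98.07 = 0.05599 mol
n/ν for PbO2 = 0.04118/1 = 0.04118
n/ν for Pb = 0.03229/1 = 0.03229
n/ν for H2SO4 = 0.05599/2 = 0.02800
Smallest n/ν is H2SO4 → limiting reagent.
n(PbSO4) = (2/2) × 0.05599 = 0.05599 mol
mass = 0.05599 × 303.26 = 16.98 g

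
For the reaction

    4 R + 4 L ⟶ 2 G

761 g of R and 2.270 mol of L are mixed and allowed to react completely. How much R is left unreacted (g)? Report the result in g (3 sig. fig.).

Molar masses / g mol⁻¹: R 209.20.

286 g

n(R) = 761.0 / 209.20 = 3.638 mol
n(L) = 2.270 mol
n/ν for R = 3.638/4 = 0.9095
n/ν for L = 2.270/4 = 0.5675
Smallest n/ν is L → limiting reagent.
R consumed = (4/4) × 2.270 = 2.270 mol
R remaining = 3.638 − 2.270 = 1.368 mol
mass = 1.368 × 209.20 = 286.2 g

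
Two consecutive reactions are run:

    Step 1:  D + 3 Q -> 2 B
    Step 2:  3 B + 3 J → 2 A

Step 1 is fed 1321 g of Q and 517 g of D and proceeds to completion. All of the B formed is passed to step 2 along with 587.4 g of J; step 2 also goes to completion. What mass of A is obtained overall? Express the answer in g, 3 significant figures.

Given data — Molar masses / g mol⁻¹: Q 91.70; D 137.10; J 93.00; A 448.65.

Step 1:
n(Q) = 1321 / 91.70 = 14.41 mol
n(D) = 517.0 / 137.10 = 3.771 mol
n/ν for Q = 14.41/3 = 4.803
n/ν for D = 3.771/1 = 3.771
Smallest n/ν is D → limiting reagent.
n(B) produced = (2/1) × 3.771 = 7.542 mol
Step 2:
n(B) available = 7.542 mol
n(J) = 587.4 / 93.00 = 6.316 mol
n/ν for B = 7.542/3 = 2.514
n/ν for J = 6.316/3 = 2.105
Smallest n/ν is J → limiting reagent.
n(A) = (2/3) × 6.316 = 4.211 mol
mass = 4.211 × 448.65 = 1889 g

1890 g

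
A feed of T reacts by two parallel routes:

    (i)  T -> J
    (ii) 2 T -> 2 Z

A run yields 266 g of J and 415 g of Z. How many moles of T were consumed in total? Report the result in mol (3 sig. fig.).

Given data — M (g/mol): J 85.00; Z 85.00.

n(J) = 266 / 85.00 = 3.129 mol
n(Z) = 415 / 85.00 = 4.882 mol
n(T) via (i) = (1/1)×3.129 = 3.129 mol
n(T) via (ii) = (2/2)×4.882 = 4.882 mol
total n(T) = 3.129 + 4.882 = 8.011 mol

8.01 mol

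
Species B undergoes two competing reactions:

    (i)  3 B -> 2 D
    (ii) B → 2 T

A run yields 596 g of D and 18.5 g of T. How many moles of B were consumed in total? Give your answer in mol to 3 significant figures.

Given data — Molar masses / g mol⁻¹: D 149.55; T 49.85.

6.16 mol

n(D) = 596 / 149.55 = 3.985 mol
n(T) = 18.5 / 49.85 = 0.3711 mol
n(B) via (i) = (3/2)×3.985 = 5.978 mol
n(B) via (ii) = (1/2)×0.3711 = 0.1856 mol
total n(B) = 5.978 + 0.1856 = 6.164 mol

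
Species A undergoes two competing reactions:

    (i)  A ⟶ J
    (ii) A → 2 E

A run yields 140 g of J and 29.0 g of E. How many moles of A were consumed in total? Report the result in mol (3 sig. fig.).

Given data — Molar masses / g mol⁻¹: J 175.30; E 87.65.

0.964 mol

n(J) = 140 / 175.30 = 0.7986 mol
n(E) = 29.0 / 87.65 = 0.3309 mol
n(A) via (i) = (1/1)×0.7986 = 0.7986 mol
n(A) via (ii) = (1/2)×0.3309 = 0.1655 mol
total n(A) = 0.7986 + 0.1655 = 0.9641 mol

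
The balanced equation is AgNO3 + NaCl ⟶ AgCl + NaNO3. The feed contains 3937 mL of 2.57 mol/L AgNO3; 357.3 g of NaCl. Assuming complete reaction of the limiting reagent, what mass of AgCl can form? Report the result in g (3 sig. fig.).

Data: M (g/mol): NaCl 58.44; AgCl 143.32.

n(AgNO3) = 2.57 × 3937/1000 = 10.12 mol
n(NaCl) = 357.3 / 58.44 = 6.114 mol
n/ν for AgNO3 = 10.12/1 = 10.12
n/ν for NaCl = 6.114/1 = 6.114
Smallest n/ν is NaCl → limiting reagent.
n(AgCl) = (1/1) × 6.114 = 6.114 mol
mass = 6.114 × 143.32 = 876.3 g

876 g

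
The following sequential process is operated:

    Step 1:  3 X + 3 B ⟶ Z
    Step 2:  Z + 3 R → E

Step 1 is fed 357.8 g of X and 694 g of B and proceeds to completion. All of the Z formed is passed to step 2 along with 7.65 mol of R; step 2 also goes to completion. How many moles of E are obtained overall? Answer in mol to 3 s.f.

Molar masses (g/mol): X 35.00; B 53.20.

Step 1:
n(X) = 357.8 / 35.00 = 10.22 mol
n(B) = 694.0 / 53.20 = 13.05 mol
n/ν for X = 10.22/3 = 3.407
n/ν for B = 13.05/3 = 4.350
Smallest n/ν is X → limiting reagent.
n(Z) produced = (1/3) × 10.22 = 3.407 mol
Step 2:
n(Z) available = 3.407 mol
n(R) = 7.650 mol
n/ν for Z = 3.407/1 = 3.407
n/ν for R = 7.650/3 = 2.550
Smallest n/ν is R → limiting reagent.
n(E) = (1/3) × 7.650 = 2.550 mol

2.55 mol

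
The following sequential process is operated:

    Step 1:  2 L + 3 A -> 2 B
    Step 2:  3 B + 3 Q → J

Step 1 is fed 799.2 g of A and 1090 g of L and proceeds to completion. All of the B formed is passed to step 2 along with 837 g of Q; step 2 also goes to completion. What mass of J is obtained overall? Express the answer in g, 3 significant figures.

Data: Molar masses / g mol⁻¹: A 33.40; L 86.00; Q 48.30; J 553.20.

Step 1:
n(A) = 799.2 / 33.40 = 23.93 mol
n(L) = 1090 / 86.00 = 12.67 mol
n/ν for A = 23.93/3 = 7.977
n/ν for L = 12.67/2 = 6.335
Smallest n/ν is L → limiting reagent.
n(B) produced = (2/2) × 12.67 = 12.67 mol
Step 2:
n(B) available = 12.67 mol
n(Q) = 837.0 / 48.30 = 17.33 mol
n/ν for B = 12.67/3 = 4.223
n/ν for Q = 17.33/3 = 5.777
Smallest n/ν is B → limiting reagent.
n(J) = (1/3) × 12.67 = 4.223 mol
mass = 4.223 × 553.20 = 2336 g

2340 g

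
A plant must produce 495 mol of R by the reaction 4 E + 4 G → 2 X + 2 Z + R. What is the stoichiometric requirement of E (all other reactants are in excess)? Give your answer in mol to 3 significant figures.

n(R) = 495.0 mol
n(E) = (4/1) × 495.0 = 1980 mol

1980 mol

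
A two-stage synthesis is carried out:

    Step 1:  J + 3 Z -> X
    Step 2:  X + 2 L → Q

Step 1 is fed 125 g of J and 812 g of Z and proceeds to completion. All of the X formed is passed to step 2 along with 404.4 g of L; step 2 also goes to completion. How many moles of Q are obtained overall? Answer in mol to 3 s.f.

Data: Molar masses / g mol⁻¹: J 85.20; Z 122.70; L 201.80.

1.00 mol

Step 1:
n(J) = 125.0 / 85.20 = 1.467 mol
n(Z) = 812.0 / 122.70 = 6.618 mol
n/ν for J = 1.467/1 = 1.467
n/ν for Z = 6.618/3 = 2.206
Smallest n/ν is J → limiting reagent.
n(X) produced = (1/1) × 1.467 = 1.467 mol
Step 2:
n(X) available = 1.467 mol
n(L) = 404.4 / 201.80 = 2.004 mol
n/ν for X = 1.467/1 = 1.467
n/ν for L = 2.004/2 = 1.002
Smallest n/ν is L → limiting reagent.
n(Q) = (1/2) × 2.004 = 1.002 mol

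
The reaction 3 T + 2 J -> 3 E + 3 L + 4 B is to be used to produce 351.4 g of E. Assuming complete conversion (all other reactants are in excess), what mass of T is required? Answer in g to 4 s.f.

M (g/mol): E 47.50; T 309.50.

n(E) = 351.4 / 47.50 = 7.398 mol
n(T) = (3/3) × 7.398 = 7.398 mol
mass = 7.398 × 309.50 = 2290 g

2290 g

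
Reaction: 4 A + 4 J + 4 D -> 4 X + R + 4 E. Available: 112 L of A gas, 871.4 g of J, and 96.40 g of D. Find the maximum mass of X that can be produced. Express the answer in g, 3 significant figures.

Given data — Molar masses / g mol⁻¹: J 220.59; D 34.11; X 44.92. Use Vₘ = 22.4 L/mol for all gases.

127 g

n(A) = 112.0 / 22.4 = 5.000 mol
n(J) = 871.4 / 220.59 = 3.950 mol
n(D) = 96.40 / 34.11 = 2.826 mol
n/ν → A: 1.250, J: 0.9875, D: 0.7065; D is limiting.
n(X) = (4/4) × 2.826 = 2.826 mol
mass = 2.826 × 44.92 = 126.9 g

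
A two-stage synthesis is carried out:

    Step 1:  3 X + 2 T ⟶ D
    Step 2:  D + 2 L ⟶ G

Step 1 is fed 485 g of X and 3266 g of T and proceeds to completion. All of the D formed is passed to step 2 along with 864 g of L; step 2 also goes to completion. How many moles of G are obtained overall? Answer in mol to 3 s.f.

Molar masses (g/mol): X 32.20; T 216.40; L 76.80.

5.02 mol

Step 1:
n(X) = 485.0 / 32.20 = 15.06 mol
n(T) = 3266 / 216.40 = 15.09 mol
n/ν for X = 15.06/3 = 5.020
n/ν for T = 15.09/2 = 7.545
Smallest n/ν is X → limiting reagent.
n(D) produced = (1/3) × 15.06 = 5.020 mol
Step 2:
n(D) available = 5.020 mol
n(L) = 864.0 / 76.80 = 11.25 mol
n/ν for D = 5.020/1 = 5.020
n/ν for L = 11.25/2 = 5.625
Smallest n/ν is D → limiting reagent.
n(G) = (1/1) × 5.020 = 5.020 mol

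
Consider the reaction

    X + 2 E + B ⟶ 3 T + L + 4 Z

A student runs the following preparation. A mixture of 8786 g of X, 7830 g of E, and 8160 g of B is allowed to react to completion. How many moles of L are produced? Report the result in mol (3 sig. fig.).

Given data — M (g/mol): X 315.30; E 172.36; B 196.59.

22.7 mol

n(X) = 8786 / 315.30 = 27.87 mol
n(E) = 7830 / 172.36 = 45.43 mol
n(B) = 8160 / 196.59 = 41.51 mol
n/ν → X: 27.87, E: 22.72, B: 41.51; E is limiting.
n(L) = (1/2) × 45.43 = 22.72 mol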